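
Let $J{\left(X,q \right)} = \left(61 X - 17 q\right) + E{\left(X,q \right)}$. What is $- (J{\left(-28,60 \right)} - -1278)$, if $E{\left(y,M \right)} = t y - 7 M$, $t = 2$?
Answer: $1926$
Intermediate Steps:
$E{\left(y,M \right)} = - 7 M + 2 y$ ($E{\left(y,M \right)} = 2 y - 7 M = - 7 M + 2 y$)
$J{\left(X,q \right)} = - 24 q + 63 X$ ($J{\left(X,q \right)} = \left(61 X - 17 q\right) + \left(- 7 q + 2 X\right) = \left(- 17 q + 61 X\right) + \left(- 7 q + 2 X\right) = - 24 q + 63 X$)
$- (J{\left(-28,60 \right)} - -1278) = - (\left(\left(-24\right) 60 + 63 \left(-28\right)\right) - -1278) = - (\left(-1440 - 1764\right) + 1278) = - (-3204 + 1278) = \left(-1\right) \left(-1926\right) = 1926$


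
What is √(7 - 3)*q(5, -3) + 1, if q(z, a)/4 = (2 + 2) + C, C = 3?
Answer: 57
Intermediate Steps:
q(z, a) = 28 (q(z, a) = 4*((2 + 2) + 3) = 4*(4 + 3) = 4*7 = 28)
√(7 - 3)*q(5, -3) + 1 = √(7 - 3)*28 + 1 = √4*28 + 1 = 2*28 + 1 = 56 + 1 = 57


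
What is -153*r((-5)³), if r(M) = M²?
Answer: -2390625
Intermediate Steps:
-153*r((-5)³) = -153*((-5)³)² = -153*(-125)² = -153*15625 = -2390625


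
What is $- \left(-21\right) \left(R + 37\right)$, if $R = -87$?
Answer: $-1050$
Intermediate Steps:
$- \left(-21\right) \left(R + 37\right) = - \left(-21\right) \left(-87 + 37\right) = - \left(-21\right) \left(-50\right) = \left(-1\right) 1050 = -1050$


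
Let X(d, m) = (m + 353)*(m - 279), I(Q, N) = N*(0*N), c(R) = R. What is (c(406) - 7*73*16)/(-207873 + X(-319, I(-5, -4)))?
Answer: 7/276 ≈ 0.025362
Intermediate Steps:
I(Q, N) = 0 (I(Q, N) = N*0 = 0)
X(d, m) = (-279 + m)*(353 + m) (X(d, m) = (353 + m)*(-279 + m) = (-279 + m)*(353 + m))
(c(406) - 7*73*16)/(-207873 + X(-319, I(-5, -4))) = (406 - 7*73*16)/(-207873 + (-98487 + 0**2 + 74*0)) = (406 - 511*16)/(-207873 + (-98487 + 0 + 0)) = (406 - 8176)/(-207873 - 98487) = -7770/(-306360) = -7770*(-1/306360) = 7/276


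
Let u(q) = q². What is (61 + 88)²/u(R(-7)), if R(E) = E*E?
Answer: 22201/2401 ≈ 9.2466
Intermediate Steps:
R(E) = E²
(61 + 88)²/u(R(-7)) = (61 + 88)²/(((-7)²)²) = 149²/(49²) = 22201/2401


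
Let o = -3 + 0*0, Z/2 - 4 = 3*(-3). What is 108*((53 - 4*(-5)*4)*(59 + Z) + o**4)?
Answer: 712584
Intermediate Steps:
Z = -10 (Z = 8 + 2*(3*(-3)) = 8 + 2*(-9) = 8 - 18 = -10)
o = -3 (o = -3 + 0 = -3)
108*((53 - 4*(-5)*4)*(59 + Z) + o**4) = 108*((53 - 4*(-5)*4)*(59 - 10) + (-3)**4) = 108*((53 + 20*4)*49 + 81) = 108*((53 + 80)*49 + 81) = 108*(133*49 + 81) = 108*(6517 + 81) = 108*6598 = 712584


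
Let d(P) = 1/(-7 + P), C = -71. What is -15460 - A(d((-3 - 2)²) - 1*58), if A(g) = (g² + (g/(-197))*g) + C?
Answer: -298866874/15957 ≈ -18730.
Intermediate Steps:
A(g) = -71 + 196*g²/197 (A(g) = (g² + (g/(-197))*g) - 71 = (g² + (g*(-1/197))*g) - 71 = (g² + (-g/197)*g) - 71 = (g² - g²/197) - 71 = 196*g²/197 - 71 = -71 + 196*g²/197)
-15460 - A(d((-3 - 2)²) - 1*58) = -15460 - (-71 + 196*(1/(-7 + (-3 - 2)²) - 1*58)²/197) = -15460 - (-71 + 196*(1/(-7 + (-5)²) - 58)²/197) = -15460 - (-71 + 196*(1/(-7 + 25) - 58)²/197) = -15460 - (-71 + 196*(1/18 - 58)²/197) = -15460 - (-71 + 196*(-1043/18)²/197) = -15460 - (-71 + (196/197)*(1087849/324)) = -15460 - (-71 + 53304601/15957) = -15460 - 1*52171654/15957 = -15460 - 52171654/15957 = -298866874/15957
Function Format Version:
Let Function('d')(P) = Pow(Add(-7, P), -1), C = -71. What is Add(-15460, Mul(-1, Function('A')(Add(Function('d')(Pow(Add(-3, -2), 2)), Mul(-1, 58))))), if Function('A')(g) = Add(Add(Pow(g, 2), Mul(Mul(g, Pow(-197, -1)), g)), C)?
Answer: Rational(-298866874, 15957) ≈ -18730.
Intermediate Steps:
Function('A')(g) = Add(-71, Mul(Rational(196, 197), Pow(g, 2))) (Function('A')(g) = Add(Add(Pow(g, 2), Mul(Mul(g, Pow(-197, -1)), g)), -71) = Add(Add(Pow(g, 2), Mul(Mul(g, Rational(-1, 197)), g)), -71) = Add(Add(Pow(g, 2), Mul(Mul(Rational(-1, 197), g), g)), -71) = Add(Add(Pow(g, 2), Mul(Rational(-1, 197), Pow(g, 2))), -71) = Add(Mul(Rational(196, 197), Pow(g, 2)), -71) = Add(-71, Mul(Rational(196, 197), Pow(g, 2))))
Add(-15460, Mul(-1, Function('A')(Add(Function('d')(Pow(Add(-3, -2), 2)), Mul(-1, 58))))) = Add(-15460, Mul(-1, Add(-71, Mul(Rational(196, 197), Pow(Add(Pow(Add(-7, Pow(Add(-3, -2), 2)), -1), Mul(-1, 58)), 2))))) = Add(-15460, Mul(-1, Add(-71, Mul(Rational(196, 197), Pow(Add(Pow(Add(-7, Pow(-5, 2)), -1), -58), 2))))) = Add(-15460, Mul(-1, Add(-71, Mul(Rational(196, 197), Pow(Add(Pow(Add(-7, 25), -1), -58), 2))))) = Add(-15460, Mul(-1, Add(-71, Mul(Rational(196, 197), Pow(Add(Pow(18, -1), -58), 2))))) = Add(-15460, Mul(-1, Add(-71, Mul(Rational(196, 197), Pow(Add(Rational(1, 18), -58), 2))))) = Add(-15460, Mul(-1, Add(-71, Mul(Rational(196, 197), Pow(Rational(-1043, 18), 2))))) = Add(-15460, Mul(-1, Add(-71, Mul(Rational(196, 197), Rational(1087849, 324))))) = Add(-15460, Mul(-1, Add(-71, Rational(53304601, 15957)))) = Add(-15460, Mul(-1, Rational(52171654, 15957))) = Add(-15460, Rational(-52171654, 15957)) = Rational(-298866874, 15957)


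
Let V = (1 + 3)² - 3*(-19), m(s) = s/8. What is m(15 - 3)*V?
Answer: 219/2 ≈ 109.50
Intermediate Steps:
m(s) = s/8 (m(s) = s*(⅛) = s/8)
V = 73 (V = 4² + 57 = 16 + 57 = 73)
m(15 - 3)*V = ((15 - 3)/8)*73 = ((⅛)*12)*73 = (3/2)*73 = 219/2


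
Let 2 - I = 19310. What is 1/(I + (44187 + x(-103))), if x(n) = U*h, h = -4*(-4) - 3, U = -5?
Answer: 1/24814 ≈ 4.0300e-5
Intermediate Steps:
h = 13 (h = 16 - 3 = 13)
x(n) = -65 (x(n) = -5*13 = -65)
I = -19308 (I = 2 - 1*19310 = 2 - 19310 = -19308)
1/(I + (44187 + x(-103))) = 1/(-19308 + (44187 - 65)) = 1/(-19308 + 44122) = 1/24814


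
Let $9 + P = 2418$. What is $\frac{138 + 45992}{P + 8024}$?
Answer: $\frac{46130}{10433} \approx 4.4215$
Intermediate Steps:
$P = 2409$ ($P = -9 + 2418 = 2409$)
$\frac{138 + 45992}{P + 8024} = \frac{138 + 45992}{2409 + 8024} = \frac{46130}{10433}$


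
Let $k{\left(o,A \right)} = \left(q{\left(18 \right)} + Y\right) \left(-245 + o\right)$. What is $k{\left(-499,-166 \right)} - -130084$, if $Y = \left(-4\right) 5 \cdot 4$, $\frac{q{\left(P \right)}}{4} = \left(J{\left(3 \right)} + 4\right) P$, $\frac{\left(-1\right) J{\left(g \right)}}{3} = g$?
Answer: $457444$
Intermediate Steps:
$J{\left(g \right)} = - 3 g$
$q{\left(P \right)} = - 20 P$ ($q{\left(P \right)} = 4 \left(\left(-3\right) 3 + 4\right) P = 4 \left(-9 + 4\right) P = 4 \left(- 5 P\right) = - 20 P$)
$Y = -80$ ($Y = \left(-20\right) 4 = -80$)
$k{\left(o,A \right)} = 107800 - 440 o$ ($k{\left(o,A \right)} = \left(\left(-20\right) 18 - 80\right) \left(-245 + o\right) = \left(-360 - 80\right) \left(-245 + o\right) = - 440 \left(-245 + o\right) = 107800 - 440 o$)
$k{\left(-499,-166 \right)} - -130084 = \left(107800 - -219560\right) - -130084 = \left(107800 + 219560\right) + 130084 = 327360 + 130084 = 457444$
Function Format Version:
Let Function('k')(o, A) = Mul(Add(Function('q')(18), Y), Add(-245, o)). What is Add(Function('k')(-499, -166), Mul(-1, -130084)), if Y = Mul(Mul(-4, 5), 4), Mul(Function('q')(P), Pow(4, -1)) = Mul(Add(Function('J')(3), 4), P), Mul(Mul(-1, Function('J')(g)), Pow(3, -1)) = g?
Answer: 457444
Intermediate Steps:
Function('J')(g) = Mul(-3, g)
Function('q')(P) = Mul(-20, P) (Function('q')(P) = Mul(4, Mul(Add(Mul(-3, 3), 4), P)) = Mul(4, Mul(Add(-9, 4), P)) = Mul(4, Mul(-5, P)) = Mul(-20, P))
Y = -80 (Y = Mul(-20, 4) = -80)
Function('k')(o, A) = Add(107800, Mul(-440, o)) (Function('k')(o, A) = Mul(Add(Mul(-20, 18), -80), Add(-245, o)) = Mul(Add(-360, -80), Add(-245, o)) = Mul(-440, Add(-245, o)) = Add(107800, Mul(-440, o)))
Add(Function('k')(-499, -166), Mul(-1, -130084)) = Add(Add(107800, Mul(-440, -499)), Mul(-1, -130084)) = Add(Add(107800, 219560), 130084) = Add(327360, 130084) = 457444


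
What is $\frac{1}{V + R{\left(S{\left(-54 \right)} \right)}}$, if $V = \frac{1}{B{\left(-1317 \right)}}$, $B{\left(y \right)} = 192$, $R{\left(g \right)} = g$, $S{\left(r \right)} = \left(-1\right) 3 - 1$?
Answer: $- \frac{192}{767} \approx -0.25033$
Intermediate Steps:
$S{\left(r \right)} = -4$ ($S{\left(r \right)} = -3 - 1 = -4$)
$V = \frac{1}{192} \approx 0.0052083$
$\frac{1}{V + R{\left(S{\left(-54 \right)} \right)}} = \frac{1}{\frac{1}{192} - 4} = \frac{1}{- \frac{767}{192}} = - \frac{192}{767}$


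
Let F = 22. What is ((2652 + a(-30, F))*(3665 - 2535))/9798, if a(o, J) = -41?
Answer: 1475215/4899 ≈ 301.13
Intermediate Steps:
((2652 + a(-30, F))*(3665 - 2535))/9798 = ((2652 - 41)*(3665 - 2535))/9798 = (2611*1130)*(1/9798) = 2950430*(1/9798) = 1475215/4899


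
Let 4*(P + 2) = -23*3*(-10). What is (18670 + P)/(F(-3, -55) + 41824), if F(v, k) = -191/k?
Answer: 2072455/4601022 ≈ 0.45043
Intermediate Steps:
P = 341/2 (P = -2 + (-23*3*(-10))/4 = -2 + (-69*(-10))/4 = -2 + (1/4)*690 = -2 + 345/2 = 341/2 ≈ 170.50)
(18670 + P)/(F(-3, -55) + 41824) = (18670 + 341/2)/(-191/(-55) + 41824) = 37681/(2*(-191*(-1/55) + 41824)) = 37681/(2*(191/55 + 41824)) = 37681/(2*(2300511/55)) = (37681/2)*(55/2300511) = 2072455/4601022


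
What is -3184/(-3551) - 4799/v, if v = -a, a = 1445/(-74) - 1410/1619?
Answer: -2033862834414/8677916045 ≈ -234.37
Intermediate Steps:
a = -2443795/119806 (a = 1445*(-1/74) - 1410*1/1619 = -1445/74 - 1410/1619 = -2443795/119806 ≈ -20.398)
v = 2443795/119806 (v = -1*(-2443795/119806) = 2443795/119806 ≈ 20.398)
-3184/(-3551) - 4799/v = -3184/(-3551) - 4799/2443795/119806 = -3184*(-1/3551) - 4799*119806/2443795 = 3184/3551 - 574948994/2443795 = -2033862834414/8677916045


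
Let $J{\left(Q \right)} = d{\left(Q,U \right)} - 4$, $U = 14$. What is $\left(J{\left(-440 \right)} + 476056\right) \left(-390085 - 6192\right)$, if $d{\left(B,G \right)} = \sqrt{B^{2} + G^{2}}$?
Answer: $-188648458404 - 792554 \sqrt{48449} \approx -1.8882 \cdot 10^{11}$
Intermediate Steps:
$J{\left(Q \right)} = -4 + \sqrt{196 + Q^{2}}$ ($J{\left(Q \right)} = \sqrt{Q^{2} + 14^{2}} - 4 = \sqrt{Q^{2} + 196} - 4 = \sqrt{196 + Q^{2}} - 4 = -4 + \sqrt{196 + Q^{2}}$)
$\left(J{\left(-440 \right)} + 476056\right) \left(-390085 - 6192\right) = \left(\left(-4 + \sqrt{196 + \left(-440\right)^{2}}\right) + 476056\right) \left(-390085 - 6192\right) = \left(\left(-4 + \sqrt{196 + 193600}\right) + 476056\right) \left(-390085 + \left(-6192 + 0\right)\right) = \left(\left(-4 + \sqrt{193796}\right) + 476056\right) \left(-390085 - 6192\right) = \left(\left(-4 + 2 \sqrt{48449}\right) + 476056\right) \left(-396277\right) = \left(476052 + 2 \sqrt{48449}\right) \left(-396277\right) = -188648458404 - 792554 \sqrt{48449}$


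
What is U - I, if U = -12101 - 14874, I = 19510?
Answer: -46485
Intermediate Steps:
U = -26975
U - I = -26975 - 1*19510 = -26975 - 19510 = -46485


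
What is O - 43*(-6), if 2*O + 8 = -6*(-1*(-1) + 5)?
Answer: 236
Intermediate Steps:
O = -22 (O = -4 + (-6*(-1*(-1) + 5))/2 = -4 + (-6*(1 + 5))/2 = -4 + (-6*6)/2 = -4 + (½)*(-36) = -4 - 18 = -22)
O - 43*(-6) = -22 - 43*(-6) = -22 + 258 = 236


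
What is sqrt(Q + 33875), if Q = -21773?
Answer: sqrt(12102) ≈ 110.01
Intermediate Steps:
sqrt(Q + 33875) = sqrt(-21773 + 33875) = sqrt(12102)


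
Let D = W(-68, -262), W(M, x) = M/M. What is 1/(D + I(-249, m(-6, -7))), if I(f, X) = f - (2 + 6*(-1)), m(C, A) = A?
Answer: -1/244 ≈ -0.0040984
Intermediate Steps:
W(M, x) = 1
D = 1
I(f, X) = 4 + f (I(f, X) = f - (2 - 6) = f - 1*(-4) = f + 4 = 4 + f)
1/(D + I(-249, m(-6, -7))) = 1/(1 + (4 - 249)) = 1/(1 - 245) = 1/(-244) = -1/244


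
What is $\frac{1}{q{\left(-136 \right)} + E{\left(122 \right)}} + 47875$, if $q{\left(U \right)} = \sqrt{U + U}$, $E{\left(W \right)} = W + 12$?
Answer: $\frac{436332817}{9114} - \frac{i \sqrt{17}}{4557} \approx 47875.0 - 0.00090479 i$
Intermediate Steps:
$E{\left(W \right)} = 12 + W$
$q{\left(U \right)} = \sqrt{2} \sqrt{U}$ ($q{\left(U \right)} = \sqrt{2 U} = \sqrt{2} \sqrt{U}$)
$\frac{1}{q{\left(-136 \right)} + E{\left(122 \right)}} + 47875 = \frac{1}{\sqrt{2} \sqrt{-136} + \left(12 + 122\right)} + 47875 = \frac{1}{\sqrt{2} \cdot 2 i \sqrt{34} + 134} + 47875 = \frac{1}{4 i \sqrt{17} + 134} + 47875 = \frac{1}{134 + 4 i \sqrt{17}} + 47875 = 47875 + \frac{1}{134 + 4 i \sqrt{17}}$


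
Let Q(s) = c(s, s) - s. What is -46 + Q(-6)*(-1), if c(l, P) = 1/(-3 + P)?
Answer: -467/9 ≈ -51.889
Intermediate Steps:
Q(s) = 1/(-3 + s) - s
-46 + Q(-6)*(-1) = -46 + ((1 - 1*(-6)*(-3 - 6))/(-3 - 6))*(-1) = -46 + ((1 - 1*(-6)*(-9))/(-9))*(-1) = -46 - (1 - 54)/9*(-1) = -46 - ⅑*(-53)*(-1) = -46 + (53/9)*(-1) = -46 - 53/9 = -467/9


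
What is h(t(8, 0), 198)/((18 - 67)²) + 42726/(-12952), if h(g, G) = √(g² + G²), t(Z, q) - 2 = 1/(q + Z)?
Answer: -21363/6476 + √2509345/19208 ≈ -3.2163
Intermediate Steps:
t(Z, q) = 2 + 1/(Z + q) (t(Z, q) = 2 + 1/(q + Z) = 2 + 1/(Z + q))
h(g, G) = √(G² + g²)
h(t(8, 0), 198)/((18 - 67)²) + 42726/(-12952) = √(198² + ((1 + 2*8 + 2*0)/(8 + 0))²)/((18 - 67)²) + 42726/(-12952) = √(39204 + ((1 + 16 + 0)/8)²)/((-49)²) + 42726*(-1/12952) = √(39204 + ((⅛)*17)²)/2401 - 21363/6476 = √(39204 + (17/8)²)*(1/2401) - 21363/6476 = √(39204 + 289/64)*(1/2401) - 21363/6476 = √(2509345/64)*(1/2401) - 21363/6476 = (√2509345/8)*(1/2401) - 21363/6476 = √2509345/19208 - 21363/6476 = -21363/6476 + √2509345/19208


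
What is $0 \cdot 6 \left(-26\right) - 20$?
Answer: $-20$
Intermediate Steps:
$0 \cdot 6 \left(-26\right) - 20 = 0 \left(-26\right) - 20 = 0 - 20 = -20$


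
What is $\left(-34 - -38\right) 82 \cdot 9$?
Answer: $2952$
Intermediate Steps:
$\left(-34 - -38\right) 82 \cdot 9 = \left(-34 + 38\right) 82 \cdot 9 = 4 \cdot 82 \cdot 9 = 328 \cdot 9 = 2952$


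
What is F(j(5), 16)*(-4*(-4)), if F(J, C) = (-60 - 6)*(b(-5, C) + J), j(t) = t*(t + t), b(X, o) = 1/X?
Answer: -262944/5 ≈ -52589.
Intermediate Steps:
j(t) = 2*t² (j(t) = t*(2*t) = 2*t²)
F(J, C) = 66/5 - 66*J (F(J, C) = (-60 - 6)*(1/(-5) + J) = -66*(-⅕ + J) = 66/5 - 66*J)
F(j(5), 16)*(-4*(-4)) = (66/5 - 132*5²)*(-4*(-4)) = (66/5 - 132*25)*16 = (66/5 - 66*50)*16 = (66/5 - 3300)*16 = -16434/5*16 = -262944/5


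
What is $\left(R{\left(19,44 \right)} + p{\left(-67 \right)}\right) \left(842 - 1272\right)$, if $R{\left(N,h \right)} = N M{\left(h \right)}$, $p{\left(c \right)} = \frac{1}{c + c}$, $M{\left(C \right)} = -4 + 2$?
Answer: $\frac{1094995}{67} \approx 16343.0$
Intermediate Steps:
$M{\left(C \right)} = -2$
$p{\left(c \right)} = \frac{1}{2 c}$
$R{\left(N,h \right)} = - 2 N$ ($R{\left(N,h \right)} = N \left(-2\right) = - 2 N$)
$\left(R{\left(19,44 \right)} + p{\left(-67 \right)}\right) \left(842 - 1272\right) = \left(\left(-2\right) 19 + \frac{1}{2 \left(-67\right)}\right) \left(842 - 1272\right) = \left(-38 + \frac{1}{2} \left(- \frac{1}{67}\right)\right) \left(-430\right) = \left(-38 - \frac{1}{134}\right) \left(-430\right) = \left(- \frac{5093}{134}\right) \left(-430\right) = \frac{1094995}{67}$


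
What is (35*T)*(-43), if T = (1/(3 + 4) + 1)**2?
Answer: -13760/7 ≈ -1965.7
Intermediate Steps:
T = 64/49 (T = (1/7 + 1)**2 = (8/7)**2 = 64/49 ≈ 1.3061)
(35*T)*(-43) = (35*(64/49))*(-43) = (320/7)*(-43) = -13760/7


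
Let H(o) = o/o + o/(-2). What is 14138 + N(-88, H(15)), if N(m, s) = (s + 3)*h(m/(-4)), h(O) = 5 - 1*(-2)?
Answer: 28227/2 ≈ 14114.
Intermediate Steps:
H(o) = 1 - o/2 (H(o) = 1 + o*(-½) = 1 - o/2)
h(O) = 7 (h(O) = 5 + 2 = 7)
N(m, s) = 21 + 7*s (N(m, s) = (s + 3)*7 = (3 + s)*7 = 21 + 7*s)
14138 + N(-88, H(15)) = 14138 + (21 + 7*(1 - ½*15)) = 14138 + (21 + 7*(1 - 15/2)) = 14138 + (21 + 7*(-13/2)) = 14138 + (21 - 91/2) = 14138 - 49/2 = 28227/2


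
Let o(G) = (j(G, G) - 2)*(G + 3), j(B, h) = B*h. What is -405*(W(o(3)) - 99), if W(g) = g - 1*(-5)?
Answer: 21060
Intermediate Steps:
o(G) = (-2 + G²)*(3 + G) (o(G) = (G*G - 2)*(G + 3) = (G² - 2)*(3 + G) = (-2 + G²)*(3 + G))
W(g) = 5 + g (W(g) = g + 5 = 5 + g)
-405*(W(o(3)) - 99) = -405*((5 + (-6 + 3³ - 2*3 + 3*3²)) - 99) = -405*((5 + (-6 + 27 - 6 + 3*9)) - 99) = -405*((5 + (-6 + 27 - 6 + 27)) - 99) = -405*((5 + 42) - 99) = -405*(47 - 99) = -405*(-52) = 21060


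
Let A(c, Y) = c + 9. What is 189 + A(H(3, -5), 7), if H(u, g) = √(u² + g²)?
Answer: 198 + √34 ≈ 203.83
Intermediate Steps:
H(u, g) = √(g² + u²)
A(c, Y) = 9 + c
189 + A(H(3, -5), 7) = 189 + (9 + √((-5)² + 3²)) = 189 + (9 + √(25 + 9)) = 189 + (9 + √34) = 198 + √34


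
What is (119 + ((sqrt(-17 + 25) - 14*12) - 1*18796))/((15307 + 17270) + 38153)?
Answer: -3769/14146 + sqrt(2)/35365 ≈ -0.26640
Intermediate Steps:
(119 + ((sqrt(-17 + 25) - 14*12) - 1*18796))/((15307 + 17270) + 38153) = (119 + ((sqrt(8) - 168) - 18796))/(32577 + 38153) = (119 + ((2*sqrt(2) - 168) - 18796))/70730 = (119 + ((-168 + 2*sqrt(2)) - 18796))*(1/70730) = (119 + (-18964 + 2*sqrt(2)))*(1/70730) = (-18845 + 2*sqrt(2))*(1/70730) = -3769/14146 + sqrt(2)/35365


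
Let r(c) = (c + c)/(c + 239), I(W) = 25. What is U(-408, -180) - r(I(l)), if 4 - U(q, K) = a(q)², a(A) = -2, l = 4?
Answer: -25/132 ≈ -0.18939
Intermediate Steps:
U(q, K) = 0 (U(q, K) = 4 - 1*(-2)² = 4 - 1*4 = 4 - 4 = 0)
r(c) = 2*c/(239 + c) (r(c) = (2*c)/(239 + c) = 2*c/(239 + c))
U(-408, -180) - r(I(l)) = 0 - 2*25/(239 + 25) = 0 - 2*25/264 = 0 - 1*25/132 = 0 - 25/132 = -25/132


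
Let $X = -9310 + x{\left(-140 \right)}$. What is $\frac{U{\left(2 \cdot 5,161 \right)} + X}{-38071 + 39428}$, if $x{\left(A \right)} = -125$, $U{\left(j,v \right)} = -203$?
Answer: $- \frac{9638}{1357} \approx -7.1024$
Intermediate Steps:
$X = -9435$ ($X = -9310 - 125 = -9435$)
$\frac{U{\left(2 \cdot 5,161 \right)} + X}{-38071 + 39428} = \frac{-203 - 9435}{-38071 + 39428} = - \frac{9638}{1357}$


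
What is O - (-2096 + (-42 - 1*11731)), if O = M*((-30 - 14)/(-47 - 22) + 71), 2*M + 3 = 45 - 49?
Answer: 1879321/138 ≈ 13618.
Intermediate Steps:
M = -7/2 (M = -3/2 + (45 - 49)/2 = -3/2 + (½)*(-4) = -3/2 - 2 = -7/2 ≈ -3.5000)
O = -34601/138 (O = -7*((-30 - 14)/(-47 - 22) + 71)/2 = -7*(-44/(-69) + 71)/2 = -7*(-44*(-1/69) + 71)/2 = -7*(44/69 + 71)/2 = -7/2*4943/69 = -34601/138 ≈ -250.73)
O - (-2096 + (-42 - 1*11731)) = -34601/138 - (-2096 + (-42 - 1*11731)) = -34601/138 - (-2096 + (-42 - 11731)) = -34601/138 - (-2096 - 11773) = -34601/138 - 1*(-13869) = -34601/138 + 13869 = 1879321/138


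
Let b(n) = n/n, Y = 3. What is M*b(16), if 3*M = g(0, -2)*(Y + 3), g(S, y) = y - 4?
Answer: -12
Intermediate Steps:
g(S, y) = -4 + y
b(n) = 1
M = -12 (M = ((-4 - 2)*(3 + 3))/3 = (-6*6)/3 = (⅓)*(-36) = -12)
M*b(16) = -12*1 = -12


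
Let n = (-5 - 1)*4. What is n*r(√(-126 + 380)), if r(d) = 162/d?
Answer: -1944*√254/127 ≈ -243.95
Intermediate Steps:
n = -24 (n = -6*4 = -24)
n*r(√(-126 + 380)) = -3888/(√(-126 + 380)) = -3888/(√254) = -3888*√254/254 = -1944*√254/127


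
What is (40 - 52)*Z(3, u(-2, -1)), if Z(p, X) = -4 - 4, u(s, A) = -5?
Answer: 96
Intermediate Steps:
Z(p, X) = -8
(40 - 52)*Z(3, u(-2, -1)) = (40 - 52)*(-8) = -12*(-8) = 96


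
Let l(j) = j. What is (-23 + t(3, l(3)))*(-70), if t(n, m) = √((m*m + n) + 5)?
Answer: 1610 - 70*√17 ≈ 1321.4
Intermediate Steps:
t(n, m) = √(5 + n + m²) (t(n, m) = √((m² + n) + 5) = √((n + m²) + 5) = √(5 + n + m²))
(-23 + t(3, l(3)))*(-70) = (-23 + √(5 + 3 + 3²))*(-70) = (-23 + √(5 + 3 + 9))*(-70) = (-23 + √17)*(-70) = 1610 - 70*√17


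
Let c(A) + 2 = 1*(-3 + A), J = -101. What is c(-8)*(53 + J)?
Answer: 624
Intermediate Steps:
c(A) = -5 + A (c(A) = -2 + 1*(-3 + A) = -2 + (-3 + A) = -5 + A)
c(-8)*(53 + J) = (-5 - 8)*(53 - 101) = -13*(-48) = 624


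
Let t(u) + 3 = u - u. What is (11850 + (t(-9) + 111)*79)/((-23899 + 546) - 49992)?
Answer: -20382/73345 ≈ -0.27789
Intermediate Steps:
t(u) = -3 (t(u) = -3 + (u - u) = -3 + 0 = -3)
(11850 + (t(-9) + 111)*79)/((-23899 + 546) - 49992) = (11850 + (-3 + 111)*79)/((-23899 + 546) - 49992) = (11850 + 108*79)/(-23353 - 49992) = (11850 + 8532)/(-73345) = 20382*(-1/73345) = -20382/73345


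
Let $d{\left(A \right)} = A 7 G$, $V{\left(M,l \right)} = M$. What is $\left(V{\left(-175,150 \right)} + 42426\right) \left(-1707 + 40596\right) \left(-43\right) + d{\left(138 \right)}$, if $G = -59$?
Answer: $-70653319971$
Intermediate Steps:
$d{\left(A \right)} = - 413 A$ ($d{\left(A \right)} = A 7 \left(-59\right) = 7 A \left(-59\right) = - 413 A$)
$\left(V{\left(-175,150 \right)} + 42426\right) \left(-1707 + 40596\right) \left(-43\right) + d{\left(138 \right)} = \left(-175 + 42426\right) \left(-1707 + 40596\right) \left(-43\right) - 56994 = 42251 \cdot 38889 \left(-43\right) - 56994 = 1643099139 \left(-43\right) - 56994 = -70653262977 - 56994 = -70653319971$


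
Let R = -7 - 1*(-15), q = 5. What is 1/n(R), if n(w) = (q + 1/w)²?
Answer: 64/1681 ≈ 0.038073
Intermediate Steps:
R = 8 (R = -7 + 15 = 8)
n(w) = (5 + 1/w)²
1/n(R) = 1/((1 + 5*8)²/8²) = 1/((1 + 40)²/64) = 1/((1/64)*41²) = 1/((1/64)*1681) = 1/(1681/64) = 64/1681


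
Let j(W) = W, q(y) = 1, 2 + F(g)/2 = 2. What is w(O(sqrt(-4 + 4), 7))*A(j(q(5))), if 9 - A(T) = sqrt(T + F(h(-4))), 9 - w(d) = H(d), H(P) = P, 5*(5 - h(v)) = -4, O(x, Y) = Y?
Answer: 16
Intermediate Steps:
h(v) = 29/5 (h(v) = 5 - 1/5*(-4) = 5 + 4/5 = 29/5)
w(d) = 9 - d
F(g) = 0 (F(g) = -4 + 2*2 = -4 + 4 = 0)
A(T) = 9 - sqrt(T) (A(T) = 9 - sqrt(T + 0) = 9 - sqrt(T))
w(O(sqrt(-4 + 4), 7))*A(j(q(5))) = (9 - 1*7)*(9 - sqrt(1)) = (9 - 7)*(9 - 1*1) = 2*(9 - 1) = 2*8 = 16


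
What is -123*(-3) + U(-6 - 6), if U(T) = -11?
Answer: 358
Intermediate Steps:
-123*(-3) + U(-6 - 6) = -123*(-3) - 11 = 369 - 11 = 358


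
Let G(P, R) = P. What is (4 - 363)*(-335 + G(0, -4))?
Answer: 120265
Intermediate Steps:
(4 - 363)*(-335 + G(0, -4)) = (4 - 363)*(-335 + 0) = -359*(-335) = 120265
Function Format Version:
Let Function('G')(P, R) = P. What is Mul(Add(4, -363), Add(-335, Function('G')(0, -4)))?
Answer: 120265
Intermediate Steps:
Mul(Add(4, -363), Add(-335, Function('G')(0, -4))) = Mul(Add(4, -363), Add(-335, 0)) = Mul(-359, -335) = 120265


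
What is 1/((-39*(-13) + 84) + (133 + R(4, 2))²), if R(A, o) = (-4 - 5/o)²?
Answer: 16/500857 ≈ 3.1945e-5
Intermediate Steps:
1/((-39*(-13) + 84) + (133 + R(4, 2))²) = 1/((-39*(-13) + 84) + (133 + (5 + 4*2)²/2²)²) = 1/((507 + 84) + (133 + (5 + 8)²/4)²) = 1/(591 + (133 + (¼)*13²)²) = 1/(591 + (133 + (¼)*169)²) = 1/(591 + (133 + 169/4)²) = 1/(591 + (701/4)²) = 1/(591 + 491401/16) = 1/(500857/16) = 16/500857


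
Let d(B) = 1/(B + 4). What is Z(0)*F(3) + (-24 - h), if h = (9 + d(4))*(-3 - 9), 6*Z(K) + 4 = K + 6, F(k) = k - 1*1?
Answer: 517/6 ≈ 86.167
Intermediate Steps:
d(B) = 1/(4 + B)
F(k) = -1 + k (F(k) = k - 1 = -1 + k)
Z(K) = ⅓ + K/6 (Z(K) = -⅔ + (K + 6)/6 = -⅔ + (6 + K)/6 = -⅔ + (1 + K/6) = ⅓ + K/6)
h = -219/2 (h = (9 + 1/(4 + 4))*(-3 - 9) = (9 + 1/8)*(-12) = (9 + ⅛)*(-12) = (73/8)*(-12) = -219/2 ≈ -109.50)
Z(0)*F(3) + (-24 - h) = (⅓ + (⅙)*0)*(-1 + 3) + (-24 - 1*(-219/2)) = (⅓ + 0)*2 + (-24 + 219/2) = (⅓)*2 + 171/2 = ⅔ + 171/2 = 517/6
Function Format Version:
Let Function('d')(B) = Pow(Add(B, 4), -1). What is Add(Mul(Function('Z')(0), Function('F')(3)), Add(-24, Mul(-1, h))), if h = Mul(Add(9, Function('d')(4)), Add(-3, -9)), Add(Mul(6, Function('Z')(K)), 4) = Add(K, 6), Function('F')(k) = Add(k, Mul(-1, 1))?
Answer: Rational(517, 6) ≈ 86.167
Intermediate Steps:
Function('d')(B) = Pow(Add(4, B), -1)
Function('F')(k) = Add(-1, k) (Function('F')(k) = Add(k, -1) = Add(-1, k))
Function('Z')(K) = Add(Rational(1, 3), Mul(Rational(1, 6), K)) (Function('Z')(K) = Add(Rational(-2, 3), Mul(Rational(1, 6), Add(K, 6))) = Add(Rational(-2, 3), Mul(Rational(1, 6), Add(6, K))) = Add(Rational(-2, 3), Add(1, Mul(Rational(1, 6), K))) = Add(Rational(1, 3), Mul(Rational(1, 6), K)))
h = Rational(-219, 2) (h = Mul(Add(9, Pow(Add(4, 4), -1)), Add(-3, -9)) = Mul(Add(9, Pow(8, -1)), -12) = Mul(Add(9, Rational(1, 8)), -12) = Mul(Rational(73, 8), -12) = Rational(-219, 2) ≈ -109.50)
Add(Mul(Function('Z')(0), Function('F')(3)), Add(-24, Mul(-1, h))) = Add(Mul(Add(Rational(1, 3), Mul(Rational(1, 6), 0)), Add(-1, 3)), Add(-24, Mul(-1, Rational(-219, 2)))) = Add(Mul(Add(Rational(1, 3), 0), 2), Add(-24, Rational(219, 2))) = Add(Mul(Rational(1, 3), 2), Rational(171, 2)) = Add(Rational(2, 3), Rational(171, 2)) = Rational(517, 6)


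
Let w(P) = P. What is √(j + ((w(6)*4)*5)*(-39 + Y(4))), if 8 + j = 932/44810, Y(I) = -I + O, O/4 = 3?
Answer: I*√1871386004470/22405 ≈ 61.057*I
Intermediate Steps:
O = 12 (O = 4*3 = 12)
Y(I) = 12 - I (Y(I) = -I + 12 = 12 - I)
j = -178774/22405 (j = -8 + 932/44810 = -8 + 932*(1/44810) = -8 + 466/22405 = -178774/22405 ≈ -7.9792)
√(j + ((w(6)*4)*5)*(-39 + Y(4))) = √(-178774/22405 + ((6*4)*5)*(-39 + (12 - 1*4))) = √(-178774/22405 + (24*5)*(-39 + (12 - 4))) = √(-178774/22405 + 120*(-39 + 8)) = √(-178774/22405 + 120*(-31)) = √(-178774/22405 - 3720) = √(-83525374/22405) = I*√1871386004470/22405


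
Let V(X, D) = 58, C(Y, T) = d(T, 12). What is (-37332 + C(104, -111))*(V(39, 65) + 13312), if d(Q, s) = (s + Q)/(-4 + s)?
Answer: -1997177175/4 ≈ -4.9929e+8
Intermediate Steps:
d(Q, s) = (Q + s)/(-4 + s)
C(Y, T) = 3/2 + T/8 (C(Y, T) = (T + 12)/(-4 + 12) = (12 + T)/8 = 3/2 + T/8)
(-37332 + C(104, -111))*(V(39, 65) + 13312) = (-37332 + (3/2 + (⅛)*(-111)))*(58 + 13312) = (-37332 + (3/2 - 111/8))*13370 = (-37332 - 99/8)*13370 = -298755/8*13370 = -1997177175/4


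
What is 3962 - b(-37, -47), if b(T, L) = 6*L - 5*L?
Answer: 4009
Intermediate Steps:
b(T, L) = L
3962 - b(-37, -47) = 3962 - 1*(-47) = 3962 + 47 = 4009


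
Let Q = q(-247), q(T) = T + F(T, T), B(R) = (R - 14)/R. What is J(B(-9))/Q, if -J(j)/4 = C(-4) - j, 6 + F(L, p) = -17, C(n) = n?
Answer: -118/1215 ≈ -0.097119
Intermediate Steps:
F(L, p) = -23 (F(L, p) = -6 - 17 = -23)
B(R) = (-14 + R)/R
q(T) = -23 + T (q(T) = T - 23 = -23 + T)
Q = -270 (Q = -23 - 247 = -270)
J(j) = 16 + 4*j (J(j) = -4*(-4 - j) = 16 + 4*j)
J(B(-9))/Q = (16 + 4*((-14 - 9)/(-9)))/(-270) = (16 + 4*(-1/9*(-23)))*(-1/270) = (16 + 4*(23/9))*(-1/270) = (16 + 92/9)*(-1/270) = (236/9)*(-1/270) = -118/1215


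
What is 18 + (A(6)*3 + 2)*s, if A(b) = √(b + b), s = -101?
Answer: -184 - 606*√3 ≈ -1233.6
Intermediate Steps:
A(b) = √2*√b (A(b) = √(2*b) = √2*√b)
18 + (A(6)*3 + 2)*s = 18 + ((√2*√6)*3 + 2)*(-101) = 18 + ((2*√3)*3 + 2)*(-101) = 18 + (6*√3 + 2)*(-101) = 18 + (2 + 6*√3)*(-101) = 18 + (-202 - 606*√3) = -184 - 606*√3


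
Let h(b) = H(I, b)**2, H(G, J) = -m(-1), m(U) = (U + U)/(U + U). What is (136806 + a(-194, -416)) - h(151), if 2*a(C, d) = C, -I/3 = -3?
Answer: 136708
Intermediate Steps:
I = 9 (I = -3*(-3) = 9)
m(U) = 1 (m(U) = (2*U)/((2*U)) = (2*U)*(1/(2*U)) = 1)
H(G, J) = -1 (H(G, J) = -1*1 = -1)
a(C, d) = C/2
h(b) = 1 (h(b) = (-1)**2 = 1)
(136806 + a(-194, -416)) - h(151) = (136806 + (1/2)*(-194)) - 1*1 = (136806 - 97) - 1 = 136709 - 1 = 136708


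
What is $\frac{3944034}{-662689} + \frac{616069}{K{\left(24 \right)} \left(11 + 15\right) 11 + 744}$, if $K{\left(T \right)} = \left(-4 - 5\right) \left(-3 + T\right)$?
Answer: $- \frac{618518602081}{35327950590} \approx -17.508$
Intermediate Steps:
$K{\left(T \right)} = 27 - 9 T$ ($K{\left(T \right)} = \left(-4 - 5\right) \left(-3 + T\right) = - 9 \left(-3 + T\right) = 27 - 9 T$)
$\frac{3944034}{-662689} + \frac{616069}{K{\left(24 \right)} \left(11 + 15\right) 11 + 744} = \frac{3944034}{-662689} + \frac{616069}{\left(27 - 216\right) \left(11 + 15\right) 11 + 744} = 3944034 \left(- \frac{1}{662689}\right) + \frac{616069}{\left(27 - 216\right) 26 \cdot 11 + 744} = - \frac{3944034}{662689} + \frac{616069}{\left(-189\right) 286 + 744} = - \frac{3944034}{662689} + \frac{616069}{-54054 + 744} = - \frac{3944034}{662689} + \frac{616069}{-53310} = - \frac{3944034}{662689} + 616069 \left(- \frac{1}{53310}\right) = - \frac{3944034}{662689} - \frac{616069}{53310} = - \frac{618518602081}{35327950590}$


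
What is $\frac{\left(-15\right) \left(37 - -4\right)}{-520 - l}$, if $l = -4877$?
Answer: $- \frac{615}{4357} \approx -0.14115$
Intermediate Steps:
$\frac{\left(-15\right) \left(37 - -4\right)}{-520 - l} = \frac{\left(-15\right) \left(37 - -4\right)}{-520 - -4877} = \frac{\left(-15\right) \left(37 + 4\right)}{-520 + 4877} = \frac{\left(-15\right) 41}{4357} = \left(-615\right) \frac{1}{4357} = - \frac{615}{4357}$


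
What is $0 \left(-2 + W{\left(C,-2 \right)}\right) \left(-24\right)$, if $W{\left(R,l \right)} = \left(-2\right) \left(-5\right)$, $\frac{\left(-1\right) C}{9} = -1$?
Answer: $0$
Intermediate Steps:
$C = 9$ ($C = \left(-9\right) \left(-1\right) = 9$)
$W{\left(R,l \right)} = 10$
$0 \left(-2 + W{\left(C,-2 \right)}\right) \left(-24\right) = 0 \left(-2 + 10\right) \left(-24\right) = 0 \cdot 8 \left(-24\right) = 0 \left(-24\right) = 0$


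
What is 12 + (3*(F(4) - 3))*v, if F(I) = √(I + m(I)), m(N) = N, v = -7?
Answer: 75 - 42*√2 ≈ 15.603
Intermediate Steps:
F(I) = √2*√I (F(I) = √(I + I) = √(2*I) = √2*√I)
12 + (3*(F(4) - 3))*v = 12 + (3*(√2*√4 - 3))*(-7) = 12 + (3*(√2*2 - 3))*(-7) = 12 + (3*(2*√2 - 3))*(-7) = 12 + (3*(-3 + 2*√2))*(-7) = 12 + (-9 + 6*√2)*(-7) = 12 + (63 - 42*√2) = 75 - 42*√2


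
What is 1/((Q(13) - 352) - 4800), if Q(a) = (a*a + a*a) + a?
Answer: -1/4801 ≈ -0.00020829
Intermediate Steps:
Q(a) = a + 2*a**2 (Q(a) = (a**2 + a**2) + a = 2*a**2 + a = a + 2*a**2)
1/((Q(13) - 352) - 4800) = 1/((13*(1 + 2*13) - 352) - 4800) = 1/((13*(1 + 26) - 352) - 4800) = 1/((13*27 - 352) - 4800) = 1/((351 - 352) - 4800) = 1/(-1 - 4800) = 1/(-4801) = -1/4801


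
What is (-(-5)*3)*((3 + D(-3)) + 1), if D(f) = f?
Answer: 15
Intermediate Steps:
(-(-5)*3)*((3 + D(-3)) + 1) = (-(-5)*3)*((3 - 3) + 1) = (-5*(-3))*(0 + 1) = 15*1 = 15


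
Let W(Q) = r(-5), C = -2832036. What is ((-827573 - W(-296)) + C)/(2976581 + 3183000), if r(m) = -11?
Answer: -3659598/6159581 ≈ -0.59413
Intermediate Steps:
W(Q) = -11
((-827573 - W(-296)) + C)/(2976581 + 3183000) = ((-827573 - 1*(-11)) - 2832036)/(2976581 + 3183000) = ((-827573 + 11) - 2832036)/6159581 = (-827562 - 2832036)*(1/6159581) = -3659598*1/6159581 = -3659598/6159581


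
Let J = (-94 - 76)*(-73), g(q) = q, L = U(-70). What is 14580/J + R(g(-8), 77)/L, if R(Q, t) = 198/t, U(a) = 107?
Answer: 1114380/929509 ≈ 1.1989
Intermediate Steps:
L = 107
J = 12410 (J = -170*(-73) = 12410)
14580/J + R(g(-8), 77)/L = 14580/12410 + (198/77)/107 = 14580*(1/12410) + (198*(1/77))*(1/107) = 1458/1241 + (18/7)*(1/107) = 1458/1241 + 18/749 = 1114380/929509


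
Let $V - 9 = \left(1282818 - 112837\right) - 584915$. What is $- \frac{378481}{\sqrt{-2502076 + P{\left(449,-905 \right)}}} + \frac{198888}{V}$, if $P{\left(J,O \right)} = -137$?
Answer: $\frac{66296}{195025} + \frac{378481 i \sqrt{2502213}}{2502213} \approx 0.33994 + 239.27 i$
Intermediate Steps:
$V = 585075$ ($V = 9 + \left(\left(1282818 - 112837\right) - 584915\right) = 9 + \left(1169981 - 584915\right) = 9 + 585066 = 585075$)
$- \frac{378481}{\sqrt{-2502076 + P{\left(449,-905 \right)}}} + \frac{198888}{V} = - \frac{378481}{\sqrt{-2502076 - 137}} + \frac{198888}{585075} = - \frac{378481}{\sqrt{-2502213}} + 198888 \cdot \frac{1}{585075} = - \frac{378481}{i \sqrt{2502213}} + \frac{66296}{195025} = - 378481 \left(- \frac{i \sqrt{2502213}}{2502213}\right) + \frac{66296}{195025} = \frac{378481 i \sqrt{2502213}}{2502213} + \frac{66296}{195025} = \frac{66296}{195025} + \frac{378481 i \sqrt{2502213}}{2502213}$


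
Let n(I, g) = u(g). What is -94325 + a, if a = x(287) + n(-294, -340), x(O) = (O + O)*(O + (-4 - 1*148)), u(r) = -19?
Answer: -16854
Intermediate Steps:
n(I, g) = -19
x(O) = 2*O*(-152 + O) (x(O) = (2*O)*(O + (-4 - 148)) = (2*O)*(O - 152) = (2*O)*(-152 + O) = 2*O*(-152 + O))
a = 77471 (a = 2*287*(-152 + 287) - 19 = 2*287*135 - 19 = 77490 - 19 = 77471)
-94325 + a = -94325 + 77471 = -16854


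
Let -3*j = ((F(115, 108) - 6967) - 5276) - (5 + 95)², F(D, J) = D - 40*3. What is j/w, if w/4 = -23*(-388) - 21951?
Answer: -1854/13027 ≈ -0.14232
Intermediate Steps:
F(D, J) = -120 + D (F(D, J) = D - 120 = -120 + D)
w = -52108 (w = 4*(-23*(-388) - 21951) = 4*(8924 - 21951) = 4*(-13027) = -52108)
j = 7416 (j = -((((-120 + 115) - 6967) - 5276) - (5 + 95)²)/3 = -(((-5 - 6967) - 5276) - 1*100²)/3 = -((-6972 - 5276) - 1*10000)/3 = -(-12248 - 10000)/3 = -⅓*(-22248) = 7416)
j/w = 7416/(-52108) = 7416*(-1/52108) = -1854/13027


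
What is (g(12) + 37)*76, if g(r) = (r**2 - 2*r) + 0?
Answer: 11932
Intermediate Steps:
g(r) = r**2 - 2*r
(g(12) + 37)*76 = (12*(-2 + 12) + 37)*76 = (12*10 + 37)*76 = (120 + 37)*76 = 157*76 = 11932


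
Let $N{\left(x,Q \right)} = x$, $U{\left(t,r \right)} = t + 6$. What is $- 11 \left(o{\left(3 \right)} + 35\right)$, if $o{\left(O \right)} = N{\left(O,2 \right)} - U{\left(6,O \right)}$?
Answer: $-286$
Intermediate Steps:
$U{\left(t,r \right)} = 6 + t$
$o{\left(O \right)} = -12 + O$ ($o{\left(O \right)} = O - \left(6 + 6\right) = O - 12 = -12 + O$)
$- 11 \left(o{\left(3 \right)} + 35\right) = - 11 \left(\left(-12 + 3\right) + 35\right) = - 11 \left(-9 + 35\right) = \left(-11\right) 26 = -286$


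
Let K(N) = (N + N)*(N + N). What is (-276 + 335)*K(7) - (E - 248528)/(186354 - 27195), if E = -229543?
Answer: 55787659/4823 ≈ 11567.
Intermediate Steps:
K(N) = 4*N² (K(N) = (2*N)*(2*N) = 4*N²)
(-276 + 335)*K(7) - (E - 248528)/(186354 - 27195) = (-276 + 335)*(4*7²) - (-229543 - 248528)/(186354 - 27195) = 59*(4*49) - (-478071)/159159 = 59*196 - (-478071)/159159 = 11564 - 1*(-14487/4823) = 11564 + 14487/4823 = 55787659/4823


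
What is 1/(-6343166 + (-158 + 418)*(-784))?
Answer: -1/6547006 ≈ -1.5274e-7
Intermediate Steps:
1/(-6343166 + (-158 + 418)*(-784)) = 1/(-6343166 + 260*(-784)) = 1/(-6343166 - 203840) = 1/(-6547006) = -1/6547006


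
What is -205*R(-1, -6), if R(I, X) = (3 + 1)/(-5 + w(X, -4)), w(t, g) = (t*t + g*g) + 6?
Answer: -820/53 ≈ -15.472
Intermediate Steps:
w(t, g) = 6 + g² + t² (w(t, g) = (t² + g²) + 6 = (g² + t²) + 6 = 6 + g² + t²)
R(I, X) = 4/(17 + X²) (R(I, X) = (3 + 1)/(-5 + (6 + (-4)² + X²)) = 4/(-5 + (6 + 16 + X²)) = 4/(-5 + (22 + X²)) = 4/(17 + X²))
-205*R(-1, -6) = -820/(17 + (-6)²) = -820/(17 + 36) = -820/53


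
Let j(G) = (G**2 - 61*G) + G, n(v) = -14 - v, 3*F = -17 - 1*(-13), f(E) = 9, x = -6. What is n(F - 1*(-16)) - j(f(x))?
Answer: 1291/3 ≈ 430.33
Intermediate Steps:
F = -4/3 (F = (-17 - 1*(-13))/3 = (-17 + 13)/3 = (1/3)*(-4) = -4/3 ≈ -1.3333)
j(G) = G**2 - 60*G
n(F - 1*(-16)) - j(f(x)) = (-14 - (-4/3 - 1*(-16))) - 9*(-60 + 9) = (-14 - (-4/3 + 16)) - 9*(-51) = (-14 - 1*44/3) - 1*(-459) = (-14 - 44/3) + 459 = -86/3 + 459 = 1291/3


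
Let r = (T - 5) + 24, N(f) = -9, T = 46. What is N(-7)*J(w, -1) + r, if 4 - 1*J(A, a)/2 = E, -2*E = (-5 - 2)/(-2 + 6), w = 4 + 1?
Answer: 35/4 ≈ 8.7500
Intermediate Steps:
r = 65 (r = (46 - 5) + 24 = 41 + 24 = 65)
w = 5
E = 7/8 (E = -(-5 - 2)/(2*(-2 + 6)) = -(-7)/(2*4) = -½*(-7/4) = 7/8 ≈ 0.87500)
J(A, a) = 25/4 (J(A, a) = 8 - 2*7/8 = 8 - 7/4 = 25/4)
N(-7)*J(w, -1) + r = -9*25/4 + 65 = -225/4 + 65 = 35/4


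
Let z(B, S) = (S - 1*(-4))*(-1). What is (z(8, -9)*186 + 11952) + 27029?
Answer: 39911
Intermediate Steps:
z(B, S) = -4 - S (z(B, S) = (S + 4)*(-1) = (4 + S)*(-1) = -4 - S)
(z(8, -9)*186 + 11952) + 27029 = ((-4 - 1*(-9))*186 + 11952) + 27029 = ((-4 + 9)*186 + 11952) + 27029 = (5*186 + 11952) + 27029 = (930 + 11952) + 27029 = 12882 + 27029 = 39911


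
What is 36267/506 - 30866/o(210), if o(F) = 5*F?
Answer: 1021007/24150 ≈ 42.278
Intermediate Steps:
36267/506 - 30866/o(210) = 36267/506 - 30866/(5*210) = 36267*(1/506) - 30866/1050 = 3297/46 - 30866*1/1050 = 3297/46 - 15433/525 = 1021007/24150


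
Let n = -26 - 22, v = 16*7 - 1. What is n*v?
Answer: -5328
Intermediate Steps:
v = 111 (v = 112 - 1 = 111)
n = -48
n*v = -48*111 = -5328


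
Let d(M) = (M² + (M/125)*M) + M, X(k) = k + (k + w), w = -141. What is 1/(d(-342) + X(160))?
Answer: 125/14717089 ≈ 8.4935e-6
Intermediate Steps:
X(k) = -141 + 2*k (X(k) = k + (k - 141) = k + (-141 + k) = -141 + 2*k)
d(M) = M + 126*M²/125 (d(M) = (M² + (M*(1/125))*M) + M = (M² + (M/125)*M) + M = (M² + M²/125) + M = 126*M²/125 + M = M + 126*M²/125)
1/(d(-342) + X(160)) = 1/((1/125)*(-342)*(125 + 126*(-342)) + (-141 + 2*160)) = 1/((1/125)*(-342)*(125 - 43092) + (-141 + 320)) = 1/((1/125)*(-342)*(-42967) + 179) = 1/(14694714/125 + 179) = 1/(14717089/125) = 125/14717089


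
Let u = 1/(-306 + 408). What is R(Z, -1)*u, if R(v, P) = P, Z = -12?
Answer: -1/102 ≈ -0.0098039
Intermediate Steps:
u = 1/102 ≈ 0.0098039
R(Z, -1)*u = -1*1/102 = -1/102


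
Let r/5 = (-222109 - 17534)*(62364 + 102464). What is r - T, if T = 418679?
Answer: -197499800699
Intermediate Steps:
r = -197499382020 (r = 5*((-222109 - 17534)*(62364 + 102464)) = 5*(-239643*164828) = 5*(-39499876404) = -197499382020)
r - T = -197499382020 - 1*418679 = -197499382020 - 418679 = -197499800699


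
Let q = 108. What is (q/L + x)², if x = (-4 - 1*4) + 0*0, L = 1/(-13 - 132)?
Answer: 245486224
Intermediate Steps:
L = -1/145 (L = 1/(-145) = -1/145 ≈ -0.0068966)
x = -8 (x = (-4 - 4) + 0 = -8 + 0 = -8)
(q/L + x)² = (108/(-1/145) - 8)² = (108*(-145) - 8)² = (-15660 - 8)² = (-15668)² = 245486224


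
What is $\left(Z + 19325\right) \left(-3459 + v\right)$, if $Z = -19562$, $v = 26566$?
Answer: $-5476359$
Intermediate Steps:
$\left(Z + 19325\right) \left(-3459 + v\right) = \left(-19562 + 19325\right) \left(-3459 + 26566\right) = \left(-237\right) 23107 = -5476359$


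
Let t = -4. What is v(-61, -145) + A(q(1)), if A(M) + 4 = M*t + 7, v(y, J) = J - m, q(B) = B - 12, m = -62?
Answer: -36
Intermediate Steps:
q(B) = -12 + B
v(y, J) = 62 + J (v(y, J) = J - 1*(-62) = J + 62 = 62 + J)
A(M) = 3 - 4*M (A(M) = -4 + (M*(-4) + 7) = -4 + (-4*M + 7) = -4 + (7 - 4*M) = 3 - 4*M)
v(-61, -145) + A(q(1)) = (62 - 145) + (3 - 4*(-12 + 1)) = -83 + (3 - 4*(-11)) = -83 + (3 + 44) = -83 + 47 = -36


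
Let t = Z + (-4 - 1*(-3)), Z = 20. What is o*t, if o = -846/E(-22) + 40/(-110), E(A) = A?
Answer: 7961/11 ≈ 723.73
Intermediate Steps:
t = 19 (t = 20 + (-4 - 1*(-3)) = 20 + (-4 + 3) = 20 - 1 = 19)
o = 419/11 (o = -846/(-22) + 40/(-110) = -846*(-1/22) + 40*(-1/110) = 423/11 - 4/11 = 419/11 ≈ 38.091)
o*t = (419/11)*19 = 7961/11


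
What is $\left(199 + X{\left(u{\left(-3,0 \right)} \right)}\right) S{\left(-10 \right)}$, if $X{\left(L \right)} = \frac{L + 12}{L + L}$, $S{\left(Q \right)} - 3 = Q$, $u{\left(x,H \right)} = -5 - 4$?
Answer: $- \frac{8351}{6} \approx -1391.8$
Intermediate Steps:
$u{\left(x,H \right)} = -9$ ($u{\left(x,H \right)} = -5 - 4 = -9$)
$S{\left(Q \right)} = 3 + Q$
$X{\left(L \right)} = \frac{12 + L}{2 L}$
$\left(199 + X{\left(u{\left(-3,0 \right)} \right)}\right) S{\left(-10 \right)} = \left(199 + \frac{12 - 9}{2 \left(-9\right)}\right) \left(3 - 10\right) = \left(199 + \frac{1}{2} \left(- \frac{1}{9}\right) 3\right) \left(-7\right) = \left(199 - \frac{1}{6}\right) \left(-7\right) = \frac{1193}{6} \left(-7\right) = - \frac{8351}{6}$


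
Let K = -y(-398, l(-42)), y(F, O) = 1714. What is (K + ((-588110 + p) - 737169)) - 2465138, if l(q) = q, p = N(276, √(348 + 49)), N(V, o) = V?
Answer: -3791855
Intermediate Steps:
p = 276
K = -1714 (K = -1*1714 = -1714)
(K + ((-588110 + p) - 737169)) - 2465138 = (-1714 + ((-588110 + 276) - 737169)) - 2465138 = (-1714 + (-587834 - 737169)) - 2465138 = (-1714 - 1325003) - 2465138 = -1326717 - 2465138 = -3791855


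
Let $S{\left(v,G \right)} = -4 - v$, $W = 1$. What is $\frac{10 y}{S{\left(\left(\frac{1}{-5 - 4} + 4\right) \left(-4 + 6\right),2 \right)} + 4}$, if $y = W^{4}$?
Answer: $- \frac{9}{7} \approx -1.2857$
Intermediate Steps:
$y = 1$ ($y = 1^{4} = 1$)
$\frac{10 y}{S{\left(\left(\frac{1}{-5 - 4} + 4\right) \left(-4 + 6\right),2 \right)} + 4} = \frac{10 \cdot 1}{\left(-4 - \left(\frac{1}{-5 - 4} + 4\right) \left(-4 + 6\right)\right) + 4} = \frac{10}{\left(-4 - \left(\frac{1}{-9} + 4\right) 2\right) + 4} = \frac{10}{\left(-4 - \left(- \frac{1}{9} + 4\right) 2\right) + 4} = \frac{10}{\left(-4 - \frac{35}{9} \cdot 2\right) + 4} = \frac{10}{\left(-4 - \frac{70}{9}\right) + 4} = \frac{10}{- \frac{106}{9} + 4} = \frac{10}{- \frac{70}{9}} = 10 \left(- \frac{9}{70}\right) = - \frac{9}{7}$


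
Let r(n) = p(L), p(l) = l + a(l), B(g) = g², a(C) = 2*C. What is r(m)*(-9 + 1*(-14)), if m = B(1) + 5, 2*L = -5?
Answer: 345/2 ≈ 172.50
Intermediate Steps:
L = -5/2 (L = (½)*(-5) = -5/2 ≈ -2.5000)
m = 6 (m = 1² + 5 = 1 + 5 = 6)
p(l) = 3*l (p(l) = l + 2*l = 3*l)
r(n) = -15/2 (r(n) = 3*(-5/2) = -15/2)
r(m)*(-9 + 1*(-14)) = -15*(-9 + 1*(-14))/2 = -15*(-9 - 14)/2 = -15/2*(-23) = 345/2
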